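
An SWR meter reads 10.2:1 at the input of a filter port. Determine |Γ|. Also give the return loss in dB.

|Γ| = (S − 1)/(S + 1) = (10.2 − 1)/(10.2 + 1) = 9.2/11.2
RL = −20·log₁₀|Γ| = −20·log₁₀(0.821)

|Γ| ≈ 0.821; return loss ≈ 1.71 dB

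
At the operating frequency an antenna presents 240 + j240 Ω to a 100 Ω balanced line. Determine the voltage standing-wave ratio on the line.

Γ = (Z_L − Z_0)/(Z_L + Z_0) = (140 + j240)/(340 + j240)
|Γ| = 278/416 = 0.668
VSWR = (1 + |Γ|)/(1 − |Γ|) = 1.67/0.332

VSWR ≈ 5.02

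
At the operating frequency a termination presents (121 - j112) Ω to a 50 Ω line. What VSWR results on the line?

VSWR ≈ 4.69

Γ = (Z_L − Z_0)/(Z_L + Z_0) = (71 − j112)/(171 − j112)
|Γ| = 133/204 = 0.649
VSWR = (1 + |Γ|)/(1 − |Γ|) = 1.65/0.351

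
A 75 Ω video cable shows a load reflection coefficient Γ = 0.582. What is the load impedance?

Z_L ≈ 284 Ω

Z_L = Z_0·(1 + Γ)/(1 − Γ) = 75·(1.58)/(0.418)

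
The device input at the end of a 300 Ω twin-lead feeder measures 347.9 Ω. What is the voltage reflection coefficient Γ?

Γ = (Z_L − Z_0)/(Z_L + Z_0) = (347.9 − 300)/(347.9 + 300) = 47.9/647.9

Γ = 0.0739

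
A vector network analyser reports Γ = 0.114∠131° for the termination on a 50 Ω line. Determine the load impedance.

Z_L ≈ 42.4 + j7.4 Ω

Z_L = Z_0·(1 + Γ)/(1 − Γ) = 50·(0.925 + j0.086)/(1.07 − j0.086)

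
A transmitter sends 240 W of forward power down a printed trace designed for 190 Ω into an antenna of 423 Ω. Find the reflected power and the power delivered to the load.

Γ = (423 − 190)/(423 + 190) = 0.38
|Γ|² = 0.144
P_refl = |Γ|²·P_inc = 34.7 W, P_del = (1 − |Γ|²)·P_inc = 205 W

P_reflected ≈ 34.7 W; P_delivered ≈ 205 W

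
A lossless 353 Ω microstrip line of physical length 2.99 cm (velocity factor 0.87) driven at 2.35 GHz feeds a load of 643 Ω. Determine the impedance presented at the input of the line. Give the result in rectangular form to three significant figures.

λ = v/f = 0.87·c / 2.35 GHz = 0.111 m
βl = 2π·l/λ = 2π × 0.269 = 96.9°
tan(βl) = tan(96.9°) = -8.24
Z_in = Z_0·(Z_L + jZ_0·tanβl)/(Z_0 + jZ_L·tanβl)
     = 353·(643 − j2910)/(353 − j5300)

Z_in ≈ 196 + j29.8 Ω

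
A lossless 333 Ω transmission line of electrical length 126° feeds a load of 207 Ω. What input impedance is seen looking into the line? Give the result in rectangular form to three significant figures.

tan(βl) = tan(126°) = -1.38
Z_in = Z_0·(Z_L + jZ_0·tanβl)/(Z_0 + jZ_L·tanβl)
     = 333·(207 − j458)/(333 − j285)

Z_in ≈ 346 − j162 Ω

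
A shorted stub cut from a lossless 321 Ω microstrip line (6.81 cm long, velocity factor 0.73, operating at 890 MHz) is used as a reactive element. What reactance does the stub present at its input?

λ = v/f = 0.73·c / 890 MHz = 0.246 m
βl = 2π·l/λ = 2π × 0.277 = 99.6°
tan(βl) = -5.89
For a shorted stub, Z_in = jZ_0·tan(βl)

X_in ≈ -1890 Ω (capacitive)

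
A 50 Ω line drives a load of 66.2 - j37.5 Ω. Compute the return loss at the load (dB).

Γ = (16.2 − j37.5)/(116.2 − j37.5), |Γ| = 0.335
RL = −20·log₁₀|Γ| = −20·log₁₀(0.335)

RL ≈ 9.51 dB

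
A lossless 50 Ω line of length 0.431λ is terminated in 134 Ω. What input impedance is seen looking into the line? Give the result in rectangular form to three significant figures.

βl = 2π × 0.431 = 155°
tan(βl) = tan(155°) = -0.463
Z_in = Z_0·(Z_L + jZ_0·tanβl)/(Z_0 + jZ_L·tanβl)
     = 50·(134 − j23.1)/(50 − j62)

Z_in ≈ 64.1 + j56.4 Ω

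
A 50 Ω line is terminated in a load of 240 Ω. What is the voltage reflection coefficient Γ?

Γ = 0.655

Γ = (Z_L − Z_0)/(Z_L + Z_0) = (240 − 50)/(240 + 50) = 190/290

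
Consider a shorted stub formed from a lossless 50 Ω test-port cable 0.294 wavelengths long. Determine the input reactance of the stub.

βl = 2π × 0.294 = 106°
tan(βl) = -3.52
For a shorted stub, Z_in = jZ_0·tan(βl)

X_in ≈ -176 Ω (capacitive)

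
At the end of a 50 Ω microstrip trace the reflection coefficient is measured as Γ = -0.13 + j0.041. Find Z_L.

Z_L ≈ 38.4 + j3.21 Ω

Z_L = Z_0·(1 + Γ)/(1 − Γ) = 50·(0.87 + j0.041)/(1.13 − j0.041)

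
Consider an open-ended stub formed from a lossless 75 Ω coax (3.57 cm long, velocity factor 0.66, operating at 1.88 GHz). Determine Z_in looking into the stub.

Z_in ≈ +j46.9 Ω

λ = v/f = 0.66·c / 1.88 GHz = 0.105 m
βl = 2π·l/λ = 2π × 0.339 = 122°
tan(βl) = -1.6
For an open-ended stub, Z_in = −jZ_0·cot(βl) = −jZ_0/tan(βl)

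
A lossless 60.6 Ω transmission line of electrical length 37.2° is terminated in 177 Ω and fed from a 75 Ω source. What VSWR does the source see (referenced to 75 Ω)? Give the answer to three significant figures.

tan(βl) = 0.759
Z_in = Z_0·(Z_L + jZ_0·tanβl)/(Z_0 + jZ_L·tanβl) = 47.2 − j58.6 Ω
Γ_s = (Z_in − Z_s)/(Z_in + Z_s) = (-27.8 − j58.6)/(122 − j58.6), |Γ_s| = 0.479
VSWR = (1 + |Γ_s|)/(1 − |Γ_s|)

VSWR ≈ 2.84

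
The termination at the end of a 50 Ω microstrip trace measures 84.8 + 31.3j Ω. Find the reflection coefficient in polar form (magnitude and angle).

Γ = (Z_L − Z_0)/(Z_L + Z_0) = (34.8 + j31.3)/(134.8 + j31.3)
|Γ| = 46.8/138 = 0.338

Γ ≈ 0.338 ∠ 28.9°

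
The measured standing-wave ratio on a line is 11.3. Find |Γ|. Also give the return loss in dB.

|Γ| = (S − 1)/(S + 1) = (11.3 − 1)/(11.3 + 1) = 10.3/12.3
RL = −20·log₁₀|Γ| = −20·log₁₀(0.837)

|Γ| ≈ 0.837; return loss ≈ 1.54 dB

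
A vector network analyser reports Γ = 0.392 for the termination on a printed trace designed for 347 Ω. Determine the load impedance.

Z_L = Z_0·(1 + Γ)/(1 − Γ) = 347·(1.39)/(0.608)

Z_L ≈ 794 Ω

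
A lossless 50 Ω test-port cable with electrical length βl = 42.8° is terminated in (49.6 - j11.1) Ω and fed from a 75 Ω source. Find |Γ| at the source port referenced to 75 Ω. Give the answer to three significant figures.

|Γ| ≈ 0.303

tan(βl) = 0.926
Z_in = Z_0·(Z_L + jZ_0·tanβl)/(Z_0 + jZ_L·tanβl) = 40.1 − j1.36 Ω
Γ_s = (Z_in − Z_s)/(Z_in + Z_s) = (-34.9 − j1.36)/(115 − j1.36), |Γ_s| = 0.303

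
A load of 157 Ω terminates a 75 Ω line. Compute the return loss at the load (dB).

RL ≈ 9.03 dB

Γ = (157 − 75)/(157 + 75) = 0.353
RL = −20·log₁₀|Γ| = −20·log₁₀(0.353)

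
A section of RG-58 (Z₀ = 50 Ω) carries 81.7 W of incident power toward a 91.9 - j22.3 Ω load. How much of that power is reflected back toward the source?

|Γ| = |(41.9 − j22.3)/(141.9 − j22.3)| = 0.33
|Γ|² = 0.109
P_refl = |Γ|²·P_inc = 8.92 W, P_del = (1 − |Γ|²)·P_inc = 72.8 W

P_reflected ≈ 8.92 W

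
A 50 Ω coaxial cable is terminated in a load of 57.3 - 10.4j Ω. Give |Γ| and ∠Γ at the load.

Γ = (Z_L − Z_0)/(Z_L + Z_0) = (7.3 − j10.4)/(107.3 − j10.4)
|Γ| = 12.7/108 = 0.118

Γ ≈ 0.118 ∠ -49.4°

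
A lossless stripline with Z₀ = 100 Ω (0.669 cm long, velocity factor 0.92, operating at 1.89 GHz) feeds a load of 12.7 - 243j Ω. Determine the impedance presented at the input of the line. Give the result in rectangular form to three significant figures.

Z_in ≈ 4.67 − j124 Ω

λ = v/f = 0.92·c / 1.89 GHz = 0.146 m
βl = 2π·l/λ = 2π × 0.0458 = 16.5°
tan(βl) = tan(16.5°) = 0.296
Z_in = Z_0·(Z_L + jZ_0·tanβl)/(Z_0 + jZ_L·tanβl)
     = 100·(12.7 − j213)/(172 + j3.76)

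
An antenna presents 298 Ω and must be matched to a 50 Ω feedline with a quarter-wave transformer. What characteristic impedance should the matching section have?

Z_qwt = √(Z_0·R_L) = √(50 × 298) = √14900

Z_qwt ≈ 122 Ω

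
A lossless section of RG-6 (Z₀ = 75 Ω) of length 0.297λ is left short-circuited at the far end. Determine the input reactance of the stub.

βl = 2π × 0.297 = 107°
tan(βl) = -3.29
For a short-circuited stub, Z_in = jZ_0·tan(βl)

X_in ≈ -247 Ω (capacitive)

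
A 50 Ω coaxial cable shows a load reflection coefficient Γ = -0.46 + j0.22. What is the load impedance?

Z_L = Z_0·(1 + Γ)/(1 − Γ) = 50·(0.54 + j0.22)/(1.46 − j0.22)

Z_L ≈ 17 + j10.1 Ω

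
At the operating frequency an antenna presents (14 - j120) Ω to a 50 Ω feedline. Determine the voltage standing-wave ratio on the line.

VSWR ≈ 24.4

Γ = (Z_L − Z_0)/(Z_L + Z_0) = (-36 − j120)/(64 − j120)
|Γ| = 125/136 = 0.921
VSWR = (1 + |Γ|)/(1 − |Γ|) = 1.92/0.0788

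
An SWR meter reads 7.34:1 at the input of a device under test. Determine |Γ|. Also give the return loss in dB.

|Γ| ≈ 0.76; return loss ≈ 2.38 dB

|Γ| = (S − 1)/(S + 1) = (7.34 − 1)/(7.34 + 1) = 6.34/8.34
RL = −20·log₁₀|Γ| = −20·log₁₀(0.76)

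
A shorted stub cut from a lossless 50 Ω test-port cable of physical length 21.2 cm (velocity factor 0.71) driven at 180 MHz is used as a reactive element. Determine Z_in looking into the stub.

λ = v/f = 0.71·c / 180 MHz = 1.18 m
βl = 2π·l/λ = 2π × 0.179 = 64.5°
tan(βl) = 2.1
For a shorted stub, Z_in = jZ_0·tan(βl)

Z_in ≈ +j105 Ω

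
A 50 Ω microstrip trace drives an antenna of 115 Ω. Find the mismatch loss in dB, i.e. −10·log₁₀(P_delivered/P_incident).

mismatch loss ≈ 0.732 dB

Γ = (115 − 50)/(115 + 50) = 0.394
|Γ|² = 0.155, so P_del/P_inc = 1 − |Γ|² = 0.845
ML = −10·log₁₀(1 − |Γ|²)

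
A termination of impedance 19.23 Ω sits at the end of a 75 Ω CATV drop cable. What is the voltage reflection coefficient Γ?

Γ = (Z_L − Z_0)/(Z_L + Z_0) = (19.23 − 75)/(19.23 + 75) = -55.77/94.23

Γ = -0.592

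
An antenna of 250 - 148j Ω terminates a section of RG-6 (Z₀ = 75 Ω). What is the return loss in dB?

RL ≈ 3.85 dB

Γ = (175 − j148)/(325 − j148), |Γ| = 0.642
RL = −20·log₁₀|Γ| = −20·log₁₀(0.642)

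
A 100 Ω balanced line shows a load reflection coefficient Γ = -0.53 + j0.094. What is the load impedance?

Z_L ≈ 30.2 + j8 Ω

Z_L = Z_0·(1 + Γ)/(1 − Γ) = 100·(0.47 + j0.094)/(1.53 − j0.094)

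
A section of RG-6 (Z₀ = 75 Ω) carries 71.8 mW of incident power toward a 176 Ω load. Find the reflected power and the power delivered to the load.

P_reflected ≈ 11.6 mW; P_delivered ≈ 60.2 mW

Γ = (176 − 75)/(176 + 75) = 0.402
|Γ|² = 0.162
P_refl = |Γ|²·P_inc = 11.6 mW, P_del = (1 − |Γ|²)·P_inc = 60.2 mW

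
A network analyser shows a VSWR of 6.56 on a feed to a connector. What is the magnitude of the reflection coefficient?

|Γ| ≈ 0.735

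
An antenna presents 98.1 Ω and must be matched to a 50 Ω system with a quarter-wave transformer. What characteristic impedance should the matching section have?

Z_qwt ≈ 70 Ω

Z_qwt = √(Z_0·R_L) = √(50 × 98.1) = √4905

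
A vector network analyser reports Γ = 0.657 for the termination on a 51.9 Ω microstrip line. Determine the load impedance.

Z_L = Z_0·(1 + Γ)/(1 − Γ) = 51.9·(1.66)/(0.343)

Z_L ≈ 251 Ω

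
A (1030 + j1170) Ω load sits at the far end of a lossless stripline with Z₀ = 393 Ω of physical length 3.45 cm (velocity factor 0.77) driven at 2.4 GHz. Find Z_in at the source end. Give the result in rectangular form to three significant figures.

Z_in ≈ 80.5 + j202 Ω

λ = v/f = 0.77·c / 2.4 GHz = 0.0963 m
βl = 2π·l/λ = 2π × 0.358 = 129°
tan(βl) = tan(129°) = -1.23
Z_in = Z_0·(Z_L + jZ_0·tanβl)/(Z_0 + jZ_L·tanβl)
     = 393·(1030 + j685)/(1840 − j1270)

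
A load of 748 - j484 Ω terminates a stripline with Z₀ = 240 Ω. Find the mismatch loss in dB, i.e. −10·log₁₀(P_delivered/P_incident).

mismatch loss ≈ 2.27 dB

Γ = (508 − j484)/(988 − j484), |Γ| = 0.638
|Γ|² = 0.407, so P_del/P_inc = 1 − |Γ|² = 0.593
ML = −10·log₁₀(1 − |Γ|²)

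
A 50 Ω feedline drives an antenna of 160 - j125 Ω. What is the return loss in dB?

Γ = (110 − j125)/(210 − j125), |Γ| = 0.681
RL = −20·log₁₀|Γ| = −20·log₁₀(0.681)

RL ≈ 3.33 dB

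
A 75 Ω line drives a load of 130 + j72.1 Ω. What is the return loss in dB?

Γ = (55 + j72.1)/(205 + j72.1), |Γ| = 0.417
RL = −20·log₁₀|Γ| = −20·log₁₀(0.417)

RL ≈ 7.59 dB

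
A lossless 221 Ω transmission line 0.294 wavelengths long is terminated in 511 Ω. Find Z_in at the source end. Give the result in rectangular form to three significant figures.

βl = 2π × 0.294 = 106°
tan(βl) = tan(106°) = -3.52
Z_in = Z_0·(Z_L + jZ_0·tanβl)/(Z_0 + jZ_L·tanβl)
     = 221·(511 − j779)/(221 − j1800)

Z_in ≈ 102 + j50.2 Ω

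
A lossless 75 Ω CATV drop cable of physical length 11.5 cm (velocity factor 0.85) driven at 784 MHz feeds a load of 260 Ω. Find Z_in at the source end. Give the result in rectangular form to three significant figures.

λ = v/f = 0.85·c / 784 MHz = 0.325 m
βl = 2π·l/λ = 2π × 0.354 = 127°
tan(βl) = tan(127°) = -1.31
Z_in = Z_0·(Z_L + jZ_0·tanβl)/(Z_0 + jZ_L·tanβl)
     = 75·(260 − j98.5)/(75 − j341)

Z_in ≈ 32.6 + j49.9 Ω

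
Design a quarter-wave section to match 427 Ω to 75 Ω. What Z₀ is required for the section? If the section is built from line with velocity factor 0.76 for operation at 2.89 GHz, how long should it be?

Z_qwt = √(Z_0·R_L) = √(75 × 427) = √32020
λ = 0.76·c/f = 0.0789 m, so l = λ/4 = 0.0197 m

Z_qwt ≈ 179 Ω; length ≈ 1.97 cm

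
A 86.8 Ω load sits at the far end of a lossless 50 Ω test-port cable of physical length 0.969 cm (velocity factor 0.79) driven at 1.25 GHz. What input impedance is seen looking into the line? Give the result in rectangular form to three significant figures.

Z_in ≈ 72.3 − j25.1 Ω

λ = v/f = 0.79·c / 1.25 GHz = 0.19 m
βl = 2π·l/λ = 2π × 0.0511 = 18.4°
tan(βl) = tan(18.4°) = 0.333
Z_in = Z_0·(Z_L + jZ_0·tanβl)/(Z_0 + jZ_L·tanβl)
     = 50·(86.8 + j16.6)/(50 + j28.9)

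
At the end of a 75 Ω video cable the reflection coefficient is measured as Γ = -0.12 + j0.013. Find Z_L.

Z_L = Z_0·(1 + Γ)/(1 − Γ) = 75·(0.88 + j0.013)/(1.12 − j0.013)

Z_L ≈ 58.9 + j1.55 Ω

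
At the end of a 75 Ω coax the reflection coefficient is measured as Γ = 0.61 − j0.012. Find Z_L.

Z_L = Z_0·(1 + Γ)/(1 − Γ) = 75·(1.61 − j0.012)/(0.39 + j0.012)

Z_L ≈ 309 − j11.8 Ω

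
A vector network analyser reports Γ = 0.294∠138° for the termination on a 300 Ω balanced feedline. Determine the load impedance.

Z_L = Z_0·(1 + Γ)/(1 − Γ) = 300·(0.782 + j0.197)/(1.22 − j0.197)

Z_L ≈ 180 + j77.5 Ω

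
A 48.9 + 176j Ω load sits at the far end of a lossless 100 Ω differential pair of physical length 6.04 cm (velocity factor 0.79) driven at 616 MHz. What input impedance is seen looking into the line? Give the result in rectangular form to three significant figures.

Z_in ≈ 48.6 − j175 Ω

λ = v/f = 0.79·c / 616 MHz = 0.385 m
βl = 2π·l/λ = 2π × 0.157 = 56.5°
tan(βl) = tan(56.5°) = 1.51
Z_in = Z_0·(Z_L + jZ_0·tanβl)/(Z_0 + jZ_L·tanβl)
     = 100·(48.9 + j327)/(-166 + j73.9)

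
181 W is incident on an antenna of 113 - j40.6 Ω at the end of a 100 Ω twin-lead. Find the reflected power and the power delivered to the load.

P_reflected ≈ 7 W; P_delivered ≈ 174 W

|Γ| = |(13 − j40.6)/(213 − j40.6)| = 0.197
|Γ|² = 0.0387
P_refl = |Γ|²·P_inc = 7 W, P_del = (1 − |Γ|²)·P_inc = 174 W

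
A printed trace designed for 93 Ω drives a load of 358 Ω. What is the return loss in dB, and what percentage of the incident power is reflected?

Γ = (358 − 93)/(358 + 93) = 0.588
RL = −20·log₁₀(0.588) = 4.62 dB
P_refl/P_inc = |Γ|² = 0.345

RL ≈ 4.62 dB; 34.5% of incident power reflected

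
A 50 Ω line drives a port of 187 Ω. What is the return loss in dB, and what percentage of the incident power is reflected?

Γ = (187 − 50)/(187 + 50) = 0.578
RL = −20·log₁₀(0.578) = 4.76 dB
P_refl/P_inc = |Γ|² = 0.334

RL ≈ 4.76 dB; 33.4% of incident power reflected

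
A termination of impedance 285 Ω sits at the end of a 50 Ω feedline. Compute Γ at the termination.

Γ = (Z_L − Z_0)/(Z_L + Z_0) = (285 − 50)/(285 + 50) = 235/335

Γ = 0.701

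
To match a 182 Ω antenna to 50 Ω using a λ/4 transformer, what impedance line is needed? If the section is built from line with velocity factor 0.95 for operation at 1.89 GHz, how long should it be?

Z_qwt ≈ 95.4 Ω; length ≈ 3.77 cm

Z_qwt = √(Z_0·R_L) = √(50 × 182) = √9100
λ = 0.95·c/f = 0.151 m, so l = λ/4 = 0.0377 m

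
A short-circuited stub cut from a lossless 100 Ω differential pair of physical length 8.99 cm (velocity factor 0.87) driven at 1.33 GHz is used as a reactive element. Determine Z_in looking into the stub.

λ = v/f = 0.87·c / 1.33 GHz = 0.196 m
βl = 2π·l/λ = 2π × 0.458 = 165°
tan(βl) = -0.269
For a short-circuited stub, Z_in = jZ_0·tan(βl)

Z_in ≈ −j26.9 Ω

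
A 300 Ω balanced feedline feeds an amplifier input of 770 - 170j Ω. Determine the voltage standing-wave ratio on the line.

Γ = (Z_L − Z_0)/(Z_L + Z_0) = (470 − j170)/(1070 − j170)
|Γ| = 500/1080 = 0.461
VSWR = (1 + |Γ|)/(1 − |Γ|) = 1.46/0.539

VSWR ≈ 2.71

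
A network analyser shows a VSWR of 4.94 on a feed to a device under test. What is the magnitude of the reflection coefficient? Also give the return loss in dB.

|Γ| ≈ 0.663; return loss ≈ 3.57 dB

|Γ| = (S − 1)/(S + 1) = (4.94 − 1)/(4.94 + 1) = 3.94/5.94
RL = −20·log₁₀|Γ| = −20·log₁₀(0.663)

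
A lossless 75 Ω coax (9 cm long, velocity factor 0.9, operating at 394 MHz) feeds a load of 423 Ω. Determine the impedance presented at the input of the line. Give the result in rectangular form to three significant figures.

λ = v/f = 0.9·c / 394 MHz = 0.685 m
βl = 2π·l/λ = 2π × 0.131 = 47.3°
tan(βl) = tan(47.3°) = 1.08
Z_in = Z_0·(Z_L + jZ_0·tanβl)/(Z_0 + jZ_L·tanβl)
     = 75·(423 + j81.2)/(75 + j458)

Z_in ≈ 24 − j65.3 Ω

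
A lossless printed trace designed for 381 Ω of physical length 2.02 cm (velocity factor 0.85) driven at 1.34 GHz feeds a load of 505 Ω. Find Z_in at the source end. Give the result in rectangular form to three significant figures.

λ = v/f = 0.85·c / 1.34 GHz = 0.19 m
βl = 2π·l/λ = 2π × 0.106 = 38.2°
tan(βl) = tan(38.2°) = 0.787
Z_in = Z_0·(Z_L + jZ_0·tanβl)/(Z_0 + jZ_L·tanβl)
     = 381·(505 + j300)/(381 + j398)

Z_in ≈ 392 − j109 Ω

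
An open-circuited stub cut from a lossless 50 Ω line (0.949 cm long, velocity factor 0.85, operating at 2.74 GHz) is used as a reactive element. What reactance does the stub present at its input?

λ = v/f = 0.85·c / 2.74 GHz = 0.0931 m
βl = 2π·l/λ = 2π × 0.102 = 36.7°
tan(βl) = 0.746
For an open-circuited stub, Z_in = −jZ_0·cot(βl) = −jZ_0/tan(βl)

X_in ≈ -67.1 Ω (capacitive)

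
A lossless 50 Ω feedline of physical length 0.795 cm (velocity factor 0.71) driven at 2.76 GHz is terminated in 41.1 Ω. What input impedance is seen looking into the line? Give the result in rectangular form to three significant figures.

λ = v/f = 0.71·c / 2.76 GHz = 0.0772 m
βl = 2π·l/λ = 2π × 0.103 = 37.1°
tan(βl) = tan(37.1°) = 0.756
Z_in = Z_0·(Z_L + jZ_0·tanβl)/(Z_0 + jZ_L·tanβl)
     = 50·(41.1 + j37.8)/(50 + j31.1)

Z_in ≈ 46.6 + j8.84 Ω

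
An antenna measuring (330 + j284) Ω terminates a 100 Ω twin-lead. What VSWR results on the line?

Γ = (Z_L − Z_0)/(Z_L + Z_0) = (230 + j284)/(430 + j284)
|Γ| = 365/515 = 0.709
VSWR = (1 + |Γ|)/(1 − |Γ|) = 1.71/0.291

VSWR ≈ 5.88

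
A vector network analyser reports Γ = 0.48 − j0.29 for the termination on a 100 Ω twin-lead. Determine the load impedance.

Z_L = Z_0·(1 + Γ)/(1 − Γ) = 100·(1.48 − j0.29)/(0.52 + j0.29)

Z_L ≈ 193 − j164 Ω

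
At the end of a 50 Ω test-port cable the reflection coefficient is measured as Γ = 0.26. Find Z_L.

Z_L ≈ 85.1 Ω

Z_L = Z_0·(1 + Γ)/(1 − Γ) = 50·(1.26)/(0.74)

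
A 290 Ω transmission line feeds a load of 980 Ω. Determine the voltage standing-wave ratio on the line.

VSWR ≈ 3.38

Γ = (980 − 290)/(980 + 290) = 0.543
VSWR = (1 + 0.543)/(1 − 0.543)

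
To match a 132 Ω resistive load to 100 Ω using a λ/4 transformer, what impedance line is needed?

Z_qwt ≈ 115 Ω

Z_qwt = √(Z_0·R_L) = √(100 × 132) = √13200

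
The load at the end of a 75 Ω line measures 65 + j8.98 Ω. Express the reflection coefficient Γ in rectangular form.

Γ ≈ -0.067 + j0.0684

Γ = (Z_L − Z_0)/(Z_L + Z_0) = (-10 + j8.98)/(140 + j8.98)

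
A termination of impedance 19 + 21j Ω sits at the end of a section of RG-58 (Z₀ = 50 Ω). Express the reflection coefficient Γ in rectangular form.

Γ = (Z_L − Z_0)/(Z_L + Z_0) = (-31 + j21)/(69 + j21)

Γ ≈ -0.326 + j0.404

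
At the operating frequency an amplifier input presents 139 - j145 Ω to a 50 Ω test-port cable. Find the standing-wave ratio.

Γ = (Z_L − Z_0)/(Z_L + Z_0) = (89 − j145)/(189 − j145)
|Γ| = 170/238 = 0.714
VSWR = (1 + |Γ|)/(1 − |Γ|) = 1.71/0.286

VSWR ≈ 6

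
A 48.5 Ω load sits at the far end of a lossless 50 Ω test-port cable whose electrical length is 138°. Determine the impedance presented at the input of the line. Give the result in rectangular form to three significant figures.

tan(βl) = tan(138°) = -0.9
Z_in = Z_0·(Z_L + jZ_0·tanβl)/(Z_0 + jZ_L·tanβl)
     = 50·(48.5 − j45)/(50 − j43.7)

Z_in ≈ 49.8 − j1.51 Ω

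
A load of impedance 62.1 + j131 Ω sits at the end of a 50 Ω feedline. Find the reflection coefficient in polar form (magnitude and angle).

Γ ≈ 0.763 ∠ 35.3°

Γ = (Z_L − Z_0)/(Z_L + Z_0) = (12.1 + j131)/(112.1 + j131)
|Γ| = 132/172 = 0.763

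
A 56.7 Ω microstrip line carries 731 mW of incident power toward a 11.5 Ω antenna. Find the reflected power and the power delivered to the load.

Γ = (11.5 − 56.7)/(11.5 + 56.7) = -0.663
|Γ|² = 0.439
P_refl = |Γ|²·P_inc = 321 mW, P_del = (1 − |Γ|²)·P_inc = 410 mW

P_reflected ≈ 321 mW; P_delivered ≈ 410 mW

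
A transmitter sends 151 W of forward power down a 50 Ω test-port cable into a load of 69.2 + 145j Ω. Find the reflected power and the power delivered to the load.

P_reflected ≈ 91.7 W; P_delivered ≈ 59.3 W

|Γ| = |(19.2 + j145)/(119.2 + j145)| = 0.779
|Γ|² = 0.607
P_refl = |Γ|²·P_inc = 91.7 W, P_del = (1 − |Γ|²)·P_inc = 59.3 W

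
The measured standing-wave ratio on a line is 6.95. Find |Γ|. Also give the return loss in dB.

|Γ| = (S − 1)/(S + 1) = (6.95 − 1)/(6.95 + 1) = 5.95/7.95
RL = −20·log₁₀|Γ| = −20·log₁₀(0.748)

|Γ| ≈ 0.748; return loss ≈ 2.52 dB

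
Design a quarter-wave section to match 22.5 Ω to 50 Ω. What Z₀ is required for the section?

Z_qwt ≈ 33.5 Ω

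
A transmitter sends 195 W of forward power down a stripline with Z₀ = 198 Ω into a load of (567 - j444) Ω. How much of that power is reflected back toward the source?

|Γ| = |(369 − j444)/(765 − j444)| = 0.653
|Γ|² = 0.426
P_refl = |Γ|²·P_inc = 83.1 W, P_del = (1 − |Γ|²)·P_inc = 112 W

P_reflected ≈ 83.1 W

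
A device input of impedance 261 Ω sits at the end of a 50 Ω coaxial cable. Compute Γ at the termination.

Γ = 0.678

Γ = (Z_L − Z_0)/(Z_L + Z_0) = (261 − 50)/(261 + 50) = 211/311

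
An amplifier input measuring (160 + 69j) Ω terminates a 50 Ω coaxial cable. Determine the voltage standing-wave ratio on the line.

VSWR ≈ 3.85

Γ = (Z_L − Z_0)/(Z_L + Z_0) = (110 + j69)/(210 + j69)
|Γ| = 130/221 = 0.587
VSWR = (1 + |Γ|)/(1 − |Γ|) = 1.59/0.413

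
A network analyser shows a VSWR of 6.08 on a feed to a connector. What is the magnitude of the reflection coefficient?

|Γ| ≈ 0.718

|Γ| = (S − 1)/(S + 1) = (6.08 − 1)/(6.08 + 1) = 5.08/7.08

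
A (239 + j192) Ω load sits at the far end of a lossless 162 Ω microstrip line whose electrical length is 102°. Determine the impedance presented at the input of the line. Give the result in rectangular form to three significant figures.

tan(βl) = tan(102°) = -4.7
Z_in = Z_0·(Z_L + jZ_0·tanβl)/(Z_0 + jZ_L·tanβl)
     = 162·(239 − j570)/(1070 − j1120)

Z_in ≈ 60.5 − j22.9 Ω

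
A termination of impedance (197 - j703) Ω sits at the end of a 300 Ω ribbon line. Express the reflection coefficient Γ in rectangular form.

Γ = (Z_L − Z_0)/(Z_L + Z_0) = (-103 − j703)/(497 − j703)

Γ ≈ 0.598 − j0.569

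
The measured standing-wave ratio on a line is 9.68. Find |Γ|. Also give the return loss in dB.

|Γ| = (S − 1)/(S + 1) = (9.68 − 1)/(9.68 + 1) = 8.68/10.7
RL = −20·log₁₀|Γ| = −20·log₁₀(0.813)

|Γ| ≈ 0.813; return loss ≈ 1.8 dB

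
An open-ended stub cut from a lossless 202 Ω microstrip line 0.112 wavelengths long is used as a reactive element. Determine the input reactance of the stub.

X_in ≈ -238 Ω (capacitive)

βl = 2π × 0.112 = 40.3°
tan(βl) = 0.849
For an open-ended stub, Z_in = −jZ_0·cot(βl) = −jZ_0/tan(βl)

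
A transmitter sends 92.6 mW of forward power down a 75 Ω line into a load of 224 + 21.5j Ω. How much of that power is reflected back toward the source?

P_reflected ≈ 23.4 mW

|Γ| = |(149 + j21.5)/(299 + j21.5)| = 0.502
|Γ|² = 0.252
P_refl = |Γ|²·P_inc = 23.4 mW, P_del = (1 − |Γ|²)·P_inc = 69.2 mW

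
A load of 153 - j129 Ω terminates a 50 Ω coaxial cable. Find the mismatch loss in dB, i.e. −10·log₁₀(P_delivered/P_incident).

Γ = (103 − j129)/(203 − j129), |Γ| = 0.686
|Γ|² = 0.471, so P_del/P_inc = 1 − |Γ|² = 0.529
ML = −10·log₁₀(1 − |Γ|²)

mismatch loss ≈ 2.77 dB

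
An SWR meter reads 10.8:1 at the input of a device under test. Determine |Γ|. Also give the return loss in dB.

|Γ| ≈ 0.831; return loss ≈ 1.61 dB

|Γ| = (S − 1)/(S + 1) = (10.8 − 1)/(10.8 + 1) = 9.8/11.8
RL = −20·log₁₀|Γ| = −20·log₁₀(0.831)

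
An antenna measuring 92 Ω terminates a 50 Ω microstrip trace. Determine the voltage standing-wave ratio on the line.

VSWR ≈ 1.84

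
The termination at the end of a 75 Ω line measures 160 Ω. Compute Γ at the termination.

Γ = (Z_L − Z_0)/(Z_L + Z_0) = (160 − 75)/(160 + 75) = 85/235

Γ = 0.362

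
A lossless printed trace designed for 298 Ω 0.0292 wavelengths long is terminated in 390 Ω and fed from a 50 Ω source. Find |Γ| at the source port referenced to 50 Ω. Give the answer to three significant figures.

|Γ| ≈ 0.77

βl = 2π × 0.0292 = 10.5°
tan(βl) = 0.186
Z_in = Z_0·(Z_L + jZ_0·tanβl)/(Z_0 + jZ_L·tanβl) = 381 − j37.2 Ω
Γ_s = (Z_in − Z_s)/(Z_in + Z_s) = (331 − j37.2)/(431 − j37.2), |Γ_s| = 0.77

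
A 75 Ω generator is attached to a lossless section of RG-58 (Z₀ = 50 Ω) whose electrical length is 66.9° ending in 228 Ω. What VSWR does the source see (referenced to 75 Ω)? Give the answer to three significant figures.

VSWR ≈ 6.27

tan(βl) = 2.34
Z_in = Z_0·(Z_L + jZ_0·tanβl)/(Z_0 + jZ_L·tanβl) = 12.8 − j20.1 Ω
Γ_s = (Z_in − Z_s)/(Z_in + Z_s) = (-62.2 − j20.1)/(87.8 − j20.1), |Γ_s| = 0.725
VSWR = (1 + |Γ_s|)/(1 − |Γ_s|)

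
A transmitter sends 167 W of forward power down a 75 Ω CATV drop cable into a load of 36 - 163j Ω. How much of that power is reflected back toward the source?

|Γ| = |(-39 − j163)/(111 − j163)| = 0.85
|Γ|² = 0.722
P_refl = |Γ|²·P_inc = 121 W, P_del = (1 − |Γ|²)·P_inc = 46.4 W

P_reflected ≈ 121 W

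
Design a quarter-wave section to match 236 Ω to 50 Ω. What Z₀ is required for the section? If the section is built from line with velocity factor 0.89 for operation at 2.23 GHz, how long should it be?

Z_qwt ≈ 109 Ω; length ≈ 2.99 cm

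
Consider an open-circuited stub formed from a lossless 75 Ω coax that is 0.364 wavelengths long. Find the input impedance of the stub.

βl = 2π × 0.364 = 131°
tan(βl) = -1.15
For an open-circuited stub, Z_in = −jZ_0·cot(βl) = −jZ_0/tan(βl)

Z_in ≈ +j65.3 Ω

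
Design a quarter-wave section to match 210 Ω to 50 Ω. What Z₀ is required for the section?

Z_qwt = √(Z_0·R_L) = √(50 × 210) = √10500

Z_qwt ≈ 102 Ω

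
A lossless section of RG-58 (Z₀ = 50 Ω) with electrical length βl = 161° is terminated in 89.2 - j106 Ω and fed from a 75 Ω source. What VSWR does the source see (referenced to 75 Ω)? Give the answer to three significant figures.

tan(βl) = -0.344
Z_in = Z_0·(Z_L + jZ_0·tanβl)/(Z_0 + jZ_L·tanβl) = 222 + j47.8 Ω
Γ_s = (Z_in − Z_s)/(Z_in + Z_s) = (147 + j47.8)/(297 + j47.8), |Γ_s| = 0.513
VSWR = (1 + |Γ_s|)/(1 − |Γ_s|)

VSWR ≈ 3.11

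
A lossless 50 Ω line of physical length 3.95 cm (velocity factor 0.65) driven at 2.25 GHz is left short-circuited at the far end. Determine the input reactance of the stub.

X_in ≈ -14.3 Ω (capacitive)

λ = v/f = 0.65·c / 2.25 GHz = 0.0867 m
βl = 2π·l/λ = 2π × 0.456 = 164°
tan(βl) = -0.285
For a short-circuited stub, Z_in = jZ_0·tan(βl)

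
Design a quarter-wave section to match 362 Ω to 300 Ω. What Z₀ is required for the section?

Z_qwt = √(Z_0·R_L) = √(300 × 362) = √108600

Z_qwt ≈ 330 Ω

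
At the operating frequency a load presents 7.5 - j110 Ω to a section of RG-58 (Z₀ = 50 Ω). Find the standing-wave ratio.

Γ = (Z_L − Z_0)/(Z_L + Z_0) = (-42.5 − j110)/(57.5 − j110)
|Γ| = 118/124 = 0.95
VSWR = (1 + |Γ|)/(1 − |Γ|) = 1.95/0.0499

VSWR ≈ 39.1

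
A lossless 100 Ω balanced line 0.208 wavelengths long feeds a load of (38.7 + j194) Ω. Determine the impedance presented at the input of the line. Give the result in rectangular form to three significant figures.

βl = 2π × 0.208 = 74.9°
tan(βl) = tan(74.9°) = 3.7
Z_in = Z_0·(Z_L + jZ_0·tanβl)/(Z_0 + jZ_L·tanβl)
     = 100·(38.7 + j564)/(-618 + j143)

Z_in ≈ 14.1 − j88 Ω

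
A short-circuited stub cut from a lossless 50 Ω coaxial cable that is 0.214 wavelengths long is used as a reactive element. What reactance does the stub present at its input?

βl = 2π × 0.214 = 77°
tan(βl) = 4.35
For a short-circuited stub, Z_in = jZ_0·tan(βl)

X_in ≈ 217 Ω (inductive)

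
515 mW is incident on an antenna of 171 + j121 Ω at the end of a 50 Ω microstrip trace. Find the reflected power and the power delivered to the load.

P_reflected ≈ 238 mW; P_delivered ≈ 277 mW

|Γ| = |(121 + j121)/(221 + j121)| = 0.679
|Γ|² = 0.461
P_refl = |Γ|²·P_inc = 238 mW, P_del = (1 − |Γ|²)·P_inc = 277 mW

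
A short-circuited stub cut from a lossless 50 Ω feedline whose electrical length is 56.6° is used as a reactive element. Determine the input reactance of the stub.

tan(βl) = 1.52
For a short-circuited stub, Z_in = jZ_0·tan(βl)

X_in ≈ 75.8 Ω (inductive)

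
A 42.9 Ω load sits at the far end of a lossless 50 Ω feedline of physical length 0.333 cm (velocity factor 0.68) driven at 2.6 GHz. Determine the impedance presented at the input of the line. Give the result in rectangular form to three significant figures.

λ = v/f = 0.68·c / 2.6 GHz = 0.0785 m
βl = 2π·l/λ = 2π × 0.0424 = 15.3°
tan(βl) = tan(15.3°) = 0.273
Z_in = Z_0·(Z_L + jZ_0·tanβl)/(Z_0 + jZ_L·tanβl)
     = 50·(42.9 + j13.7)/(50 + j11.7)

Z_in ≈ 43.7 + j3.42 Ω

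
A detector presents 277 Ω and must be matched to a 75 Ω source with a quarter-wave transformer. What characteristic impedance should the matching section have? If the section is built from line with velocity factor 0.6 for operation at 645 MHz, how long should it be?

Z_qwt ≈ 144 Ω; length ≈ 6.98 cm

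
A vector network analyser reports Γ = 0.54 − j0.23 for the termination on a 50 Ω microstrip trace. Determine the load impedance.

Z_L = Z_0·(1 + Γ)/(1 − Γ) = 50·(1.54 − j0.23)/(0.46 + j0.23)

Z_L ≈ 124 − j87 Ω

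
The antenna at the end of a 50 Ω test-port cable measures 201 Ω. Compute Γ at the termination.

Γ = (Z_L − Z_0)/(Z_L + Z_0) = (201 − 50)/(201 + 50) = 151/251

Γ = 0.602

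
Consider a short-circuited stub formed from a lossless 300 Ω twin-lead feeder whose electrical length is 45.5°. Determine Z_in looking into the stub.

Z_in ≈ +j305 Ω

tan(βl) = 1.02
For a short-circuited stub, Z_in = jZ_0·tan(βl)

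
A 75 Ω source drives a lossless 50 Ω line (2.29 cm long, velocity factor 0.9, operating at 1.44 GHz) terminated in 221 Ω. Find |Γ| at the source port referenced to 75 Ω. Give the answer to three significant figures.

|Γ| ≈ 0.653

λ = v/f = 0.9·c / 1.44 GHz = 0.188 m
βl = 2π·l/λ = 2π × 0.122 = 44°
tan(βl) = 0.965
Z_in = Z_0·(Z_L + jZ_0·tanβl)/(Z_0 + jZ_L·tanβl) = 22.2 − j46.6 Ω
Γ_s = (Z_in − Z_s)/(Z_in + Z_s) = (-52.8 − j46.6)/(97.2 − j46.6), |Γ_s| = 0.653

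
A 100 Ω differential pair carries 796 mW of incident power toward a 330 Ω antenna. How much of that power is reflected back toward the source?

Γ = (330 − 100)/(330 + 100) = 0.535
|Γ|² = 0.286
P_refl = |Γ|²·P_inc = 228 mW, P_del = (1 − |Γ|²)·P_inc = 568 mW

P_reflected ≈ 228 mW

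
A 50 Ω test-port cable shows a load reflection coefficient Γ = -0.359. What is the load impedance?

Z_L = Z_0·(1 + Γ)/(1 − Γ) = 50·(0.641)/(1.36)

Z_L ≈ 23.6 Ω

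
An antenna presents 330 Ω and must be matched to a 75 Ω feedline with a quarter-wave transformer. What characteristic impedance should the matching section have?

Z_qwt ≈ 157 Ω

Z_qwt = √(Z_0·R_L) = √(75 × 330) = √24750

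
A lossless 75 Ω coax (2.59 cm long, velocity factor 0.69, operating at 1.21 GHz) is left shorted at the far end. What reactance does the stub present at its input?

λ = v/f = 0.69·c / 1.21 GHz = 0.171 m
βl = 2π·l/λ = 2π × 0.151 = 54.5°
tan(βl) = 1.4
For a shorted stub, Z_in = jZ_0·tan(βl)

X_in ≈ 105 Ω (inductive)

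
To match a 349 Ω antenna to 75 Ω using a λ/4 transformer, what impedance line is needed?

Z_qwt ≈ 162 Ω

Z_qwt = √(Z_0·R_L) = √(75 × 349) = √26180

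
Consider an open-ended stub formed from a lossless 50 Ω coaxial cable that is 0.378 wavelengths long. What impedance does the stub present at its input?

Z_in ≈ +j51.9 Ω

βl = 2π × 0.378 = 136°
tan(βl) = -0.963
For an open-ended stub, Z_in = −jZ_0·cot(βl) = −jZ_0/tan(βl)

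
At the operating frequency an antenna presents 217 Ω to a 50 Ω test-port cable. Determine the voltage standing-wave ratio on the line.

Γ = (217 − 50)/(217 + 50) = 0.625
VSWR = (1 + 0.625)/(1 − 0.625)

VSWR ≈ 4.34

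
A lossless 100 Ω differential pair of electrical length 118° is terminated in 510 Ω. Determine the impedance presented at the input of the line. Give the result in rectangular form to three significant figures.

Z_in ≈ 24.9 + j50.6 Ω

tan(βl) = tan(118°) = -1.88
Z_in = Z_0·(Z_L + jZ_0·tanβl)/(Z_0 + jZ_L·tanβl)
     = 100·(510 − j188)/(100 − j959)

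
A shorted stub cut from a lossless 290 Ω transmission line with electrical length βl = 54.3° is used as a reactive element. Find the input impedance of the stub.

Z_in ≈ +j404 Ω

tan(βl) = 1.39
For a shorted stub, Z_in = jZ_0·tan(βl)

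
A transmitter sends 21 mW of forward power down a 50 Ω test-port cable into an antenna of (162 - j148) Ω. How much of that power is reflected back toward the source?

|Γ| = |(112 − j148)/(212 − j148)| = 0.718
|Γ|² = 0.515
P_refl = |Γ|²·P_inc = 10.8 mW, P_del = (1 − |Γ|²)·P_inc = 10.2 mW

P_reflected ≈ 10.8 mW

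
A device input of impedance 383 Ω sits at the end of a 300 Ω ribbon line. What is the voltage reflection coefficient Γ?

Γ = (Z_L − Z_0)/(Z_L + Z_0) = (383 − 300)/(383 + 300) = 83/683

Γ = 0.122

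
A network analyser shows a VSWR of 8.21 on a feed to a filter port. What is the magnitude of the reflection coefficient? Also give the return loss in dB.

|Γ| ≈ 0.783; return loss ≈ 2.13 dB

|Γ| = (S − 1)/(S + 1) = (8.21 − 1)/(8.21 + 1) = 7.21/9.21
RL = −20·log₁₀|Γ| = −20·log₁₀(0.783)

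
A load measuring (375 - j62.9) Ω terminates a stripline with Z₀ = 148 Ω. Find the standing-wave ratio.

VSWR ≈ 2.62

Γ = (Z_L − Z_0)/(Z_L + Z_0) = (227 − j62.9)/(523 − j62.9)
|Γ| = 236/527 = 0.447
VSWR = (1 + |Γ|)/(1 − |Γ|) = 1.45/0.553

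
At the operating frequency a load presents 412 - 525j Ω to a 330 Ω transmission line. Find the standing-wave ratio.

Γ = (Z_L − Z_0)/(Z_L + Z_0) = (82 − j525)/(742 − j525)
|Γ| = 531/909 = 0.585
VSWR = (1 + |Γ|)/(1 − |Γ|) = 1.58/0.415

VSWR ≈ 3.81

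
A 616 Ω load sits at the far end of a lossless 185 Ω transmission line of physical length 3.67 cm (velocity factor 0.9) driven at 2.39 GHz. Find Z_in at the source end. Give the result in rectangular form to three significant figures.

λ = v/f = 0.9·c / 2.39 GHz = 0.113 m
βl = 2π·l/λ = 2π × 0.325 = 117°
tan(βl) = tan(117°) = -1.97
Z_in = Z_0·(Z_L + jZ_0·tanβl)/(Z_0 + jZ_L·tanβl)
     = 185·(616 − j364)/(185 − j1210)

Z_in ≈ 68.3 + j83.6 Ω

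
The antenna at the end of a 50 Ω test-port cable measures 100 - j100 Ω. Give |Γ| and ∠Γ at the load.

Γ ≈ 0.62 ∠ -29.7°

Γ = (Z_L − Z_0)/(Z_L + Z_0) = (50 − j100)/(150 − j100)
|Γ| = 112/180 = 0.62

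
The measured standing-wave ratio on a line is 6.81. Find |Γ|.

|Γ| ≈ 0.744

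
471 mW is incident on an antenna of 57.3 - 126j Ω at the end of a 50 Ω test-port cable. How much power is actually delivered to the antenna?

|Γ| = |(7.3 − j126)/(107.3 − j126)| = 0.763
|Γ|² = 0.582
P_refl = |Γ|²·P_inc = 274 mW, P_del = (1 − |Γ|²)·P_inc = 197 mW

P_delivered ≈ 197 mW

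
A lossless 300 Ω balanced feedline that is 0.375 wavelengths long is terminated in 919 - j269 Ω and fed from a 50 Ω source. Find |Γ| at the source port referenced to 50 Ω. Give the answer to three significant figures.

|Γ| ≈ 0.856

βl = 2π × 0.375 = 135°
tan(βl) = -1
Z_in = Z_0·(Z_L + jZ_0·tanβl)/(Z_0 + jZ_L·tanβl) = 196 + j293 Ω
Γ_s = (Z_in − Z_s)/(Z_in + Z_s) = (146 + j293)/(246 + j293), |Γ_s| = 0.856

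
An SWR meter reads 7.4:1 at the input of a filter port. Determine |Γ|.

|Γ| = (S − 1)/(S + 1) = (7.4 − 1)/(7.4 + 1) = 6.4/8.4

|Γ| ≈ 0.762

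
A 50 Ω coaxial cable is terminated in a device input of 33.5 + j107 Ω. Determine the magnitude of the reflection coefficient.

|Γ| ≈ 0.798

Γ = (Z_L − Z_0)/(Z_L + Z_0) = (-16.5 + j107)/(83.5 + j107)
|Γ| = 108/136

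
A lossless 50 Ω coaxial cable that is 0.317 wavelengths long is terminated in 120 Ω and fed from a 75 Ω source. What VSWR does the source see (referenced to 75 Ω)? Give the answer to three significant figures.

VSWR ≈ 3.3

βl = 2π × 0.317 = 114°
tan(βl) = -2.23
Z_in = Z_0·(Z_L + jZ_0·tanβl)/(Z_0 + jZ_L·tanβl) = 24.2 + j17.9 Ω
Γ_s = (Z_in − Z_s)/(Z_in + Z_s) = (-50.8 + j17.9)/(99.2 + j17.9), |Γ_s| = 0.535
VSWR = (1 + |Γ_s|)/(1 − |Γ_s|)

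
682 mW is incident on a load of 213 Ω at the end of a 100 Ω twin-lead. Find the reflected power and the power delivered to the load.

P_reflected ≈ 88.9 mW; P_delivered ≈ 593 mW

Γ = (213 − 100)/(213 + 100) = 0.361
|Γ|² = 0.13
P_refl = |Γ|²·P_inc = 88.9 mW, P_del = (1 − |Γ|²)·P_inc = 593 mW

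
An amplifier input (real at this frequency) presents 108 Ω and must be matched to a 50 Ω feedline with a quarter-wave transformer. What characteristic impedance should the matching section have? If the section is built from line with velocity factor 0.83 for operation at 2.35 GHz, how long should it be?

Z_qwt = √(Z_0·R_L) = √(50 × 108) = √5400
λ = 0.83·c/f = 0.106 m, so l = λ/4 = 0.0265 m

Z_qwt ≈ 73.5 Ω; length ≈ 2.65 cm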